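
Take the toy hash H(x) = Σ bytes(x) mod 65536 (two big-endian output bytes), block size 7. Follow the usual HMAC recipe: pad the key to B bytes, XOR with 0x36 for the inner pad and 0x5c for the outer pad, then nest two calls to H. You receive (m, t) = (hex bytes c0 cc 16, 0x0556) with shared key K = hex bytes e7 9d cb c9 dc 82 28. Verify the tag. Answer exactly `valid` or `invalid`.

Key hex bytes e7 9d cb c9 dc 82 28 is exactly B = 7 bytes: K' = e7 9d cb c9 dc 82 28.
K' ⊕ ipad = d1 ab fd ff ea b4 1e; K' ⊕ opad = bb c1 97 95 80 de 74.
Inner hash: sum = 209+171+253+255+234+180+30+192+204+22 = 1750 → 06 d6.
Outer hash (recomputed tag): sum = 187+193+151+149+128+222+116+6+214 = 1366 → 05 56.
Recomputed tag = 0556; claimed = 0556 → match.

valid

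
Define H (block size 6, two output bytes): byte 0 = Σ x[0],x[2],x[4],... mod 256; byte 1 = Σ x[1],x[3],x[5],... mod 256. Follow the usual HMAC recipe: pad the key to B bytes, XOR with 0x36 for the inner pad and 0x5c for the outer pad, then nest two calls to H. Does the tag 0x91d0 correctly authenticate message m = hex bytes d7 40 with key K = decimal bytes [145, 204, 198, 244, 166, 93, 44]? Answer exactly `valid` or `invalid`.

Key decimal bytes [145, 204, 198, 244, 166, 93, 44] = 91 cc c6 f4 a6 5d 2c is 7 bytes > B = 6, so hash it first: H(key) = 29 1d, then zero-pad to 6 bytes: K' = 29 1d 00 00 00 00.
K' ⊕ ipad = 1f 2b 36 36 36 36; K' ⊕ opad = 75 41 5c 5c 5c 5c.
Inner hash: even-index sum = 354 mod 256 = 98; odd-index sum = 215 mod 256 = 215 → 62 d7.
Outer hash (recomputed tag): even-index sum = 399 mod 256 = 143; odd-index sum = 464 mod 256 = 208 → 8f d0.
Recomputed tag = 8fd0; claimed = 91d0 → mismatch.

invalid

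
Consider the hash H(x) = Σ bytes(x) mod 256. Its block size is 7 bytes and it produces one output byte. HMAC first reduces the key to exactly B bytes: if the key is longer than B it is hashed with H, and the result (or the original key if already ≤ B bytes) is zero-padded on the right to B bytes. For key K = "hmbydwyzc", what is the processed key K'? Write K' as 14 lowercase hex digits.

|K| = 9 > B = 7, so first hash the key.
H(K): sum = 104+109+98+121+100+119+121+122+99 = 993; mod 256 = 225 → e1.
Zero-pad H(K) = e1 to 7 bytes: K' = e1 00 00 00 00 00 00.

e1000000000000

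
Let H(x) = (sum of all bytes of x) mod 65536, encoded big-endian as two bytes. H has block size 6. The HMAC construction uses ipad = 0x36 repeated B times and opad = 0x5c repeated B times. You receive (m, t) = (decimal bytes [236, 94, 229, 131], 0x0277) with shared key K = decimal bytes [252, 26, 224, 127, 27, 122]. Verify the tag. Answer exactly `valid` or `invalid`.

valid

Key decimal bytes [252, 26, 224, 127, 27, 122] = fc 1a e0 7f 1b 7a is exactly B = 6 bytes: K' = fc 1a e0 7f 1b 7a.
K' ⊕ ipad = ca 2c d6 49 2d 4c; K' ⊕ opad = a0 46 bc 23 47 26.
Inner hash: sum = 202+44+214+73+45+76+236+94+229+131 = 1344 → 05 40.
Outer hash (recomputed tag): sum = 160+70+188+35+71+38+5+64 = 631 → 02 77.
Recomputed tag = 0277; claimed = 0277 → match.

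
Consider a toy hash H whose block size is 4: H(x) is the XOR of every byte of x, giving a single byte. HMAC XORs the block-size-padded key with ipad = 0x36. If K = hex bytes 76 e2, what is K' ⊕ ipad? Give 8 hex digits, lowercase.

40d43636

Key hex bytes 76 e2 is 2 bytes ≤ B = 4; zero-pad to 4 bytes: K' = 76 e2 00 00.
XOR each byte with 0x36: 76⊕36=40, e2⊕36=d4, 00⊕36=36, 00⊕36=36.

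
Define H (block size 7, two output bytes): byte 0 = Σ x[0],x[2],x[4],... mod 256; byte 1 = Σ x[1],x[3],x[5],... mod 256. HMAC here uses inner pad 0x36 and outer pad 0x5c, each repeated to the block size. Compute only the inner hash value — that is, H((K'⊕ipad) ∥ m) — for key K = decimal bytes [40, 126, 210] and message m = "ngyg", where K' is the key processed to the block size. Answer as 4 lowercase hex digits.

3c9b

Key decimal bytes [40, 126, 210] = 28 7e d2 is 3 bytes ≤ B = 7; zero-pad to 7 bytes: K' = 28 7e d2 00 00 00 00.
K' ⊕ ipad = 1e 48 e4 36 36 36 36.
Inner input = 1e 48 e4 36 36 36 36 ∥ 6e 67 79 67.
Inner hash: even-index sum = 572 mod 256 = 60; odd-index sum = 411 mod 256 = 155 → 3c 9b.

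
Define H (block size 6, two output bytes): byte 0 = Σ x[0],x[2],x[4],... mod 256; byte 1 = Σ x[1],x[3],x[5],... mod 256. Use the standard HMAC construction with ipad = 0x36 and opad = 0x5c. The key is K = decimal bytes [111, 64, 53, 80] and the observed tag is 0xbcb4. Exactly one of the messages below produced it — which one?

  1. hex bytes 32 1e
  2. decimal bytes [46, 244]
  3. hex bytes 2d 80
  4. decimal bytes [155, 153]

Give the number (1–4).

Key decimal bytes [111, 64, 53, 80] = 6f 40 35 50 is 4 bytes ≤ B = 6; zero-pad to 6 bytes: K' = 6f 40 35 50 00 00.
K' ⊕ ipad = 59 76 03 66 36 36; K' ⊕ opad = 33 1c 69 0c 5c 5c.
m1: inner = H(59 76 03 66 36 36 32 1e) = c4 30; tag = H(33 1c 69 0c 5c 5c c4 30) = bcb4 ← matches
m2: inner = H(59 76 03 66 36 36 2e f4) = c0 06; tag = H(33 1c 69 0c 5c 5c c0 06) = b88a
m3: inner = H(59 76 03 66 36 36 2d 80) = bf 92; tag = H(33 1c 69 0c 5c 5c bf 92) = b716
m4: inner = H(59 76 03 66 36 36 9b 99) = 2d ab; tag = H(33 1c 69 0c 5c 5c 2d ab) = 252f

1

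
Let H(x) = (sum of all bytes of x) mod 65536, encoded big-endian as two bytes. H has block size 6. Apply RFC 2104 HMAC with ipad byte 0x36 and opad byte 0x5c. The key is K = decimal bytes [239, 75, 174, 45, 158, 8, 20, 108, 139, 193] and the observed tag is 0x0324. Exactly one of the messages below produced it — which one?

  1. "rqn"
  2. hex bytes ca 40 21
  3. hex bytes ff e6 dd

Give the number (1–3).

3

Key decimal bytes [239, 75, 174, 45, 158, 8, 20, 108, 139, 193] = ef 4b ae 2d 9e 08 14 6c 8b c1 is 10 bytes > B = 6, so hash it first: H(key) = 04 87, then zero-pad to 6 bytes: K' = 04 87 00 00 00 00.
K' ⊕ ipad = 32 b1 36 36 36 36; K' ⊕ opad = 58 db 5c 5c 5c 5c.
m1: inner = H(32 b1 36 36 36 36 72 71 6e) = 03 0c; tag = H(58 db 5c 5c 5c 5c 03 0c) = 02b2
m2: inner = H(32 b1 36 36 36 36 ca 40 21) = 02 e6; tag = H(58 db 5c 5c 5c 5c 02 e6) = 038b
m3: inner = H(32 b1 36 36 36 36 ff e6 dd) = 04 7d; tag = H(58 db 5c 5c 5c 5c 04 7d) = 0324 ← matches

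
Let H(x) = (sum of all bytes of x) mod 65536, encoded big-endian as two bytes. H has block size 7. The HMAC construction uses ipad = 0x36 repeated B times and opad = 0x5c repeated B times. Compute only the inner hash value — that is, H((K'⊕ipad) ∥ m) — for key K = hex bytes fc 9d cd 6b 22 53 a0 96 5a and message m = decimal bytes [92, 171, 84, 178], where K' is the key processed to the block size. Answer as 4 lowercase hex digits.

042d

Key hex bytes fc 9d cd 6b 22 53 a0 96 5a is 9 bytes > B = 7, so hash it first: H(key) = 04 d6, then zero-pad to 7 bytes: K' = 04 d6 00 00 00 00 00.
K' ⊕ ipad = 32 e0 36 36 36 36 36.
Inner input = 32 e0 36 36 36 36 36 ∥ 5c ab 54 b2.
Inner hash: sum = 50+224+54+54+54+54+54+92+171+84+178 = 1069 → 04 2d.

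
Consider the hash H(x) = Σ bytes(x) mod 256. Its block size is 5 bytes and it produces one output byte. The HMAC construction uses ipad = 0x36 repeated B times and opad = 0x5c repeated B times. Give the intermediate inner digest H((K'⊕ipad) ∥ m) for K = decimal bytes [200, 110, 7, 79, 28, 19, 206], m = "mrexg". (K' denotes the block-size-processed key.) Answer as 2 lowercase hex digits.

ba

Key decimal bytes [200, 110, 7, 79, 28, 19, 206] = c8 6e 07 4f 1c 13 ce is 7 bytes > B = 5, so hash it first: H(key) = 89, then zero-pad to 5 bytes: K' = 89 00 00 00 00.
K' ⊕ ipad = bf 36 36 36 36.
Inner input = bf 36 36 36 36 ∥ 6d 72 65 78 67.
Inner hash: sum = 191+54+54+54+54+109+114+101+120+103 = 954; mod 256 = 186 → ba.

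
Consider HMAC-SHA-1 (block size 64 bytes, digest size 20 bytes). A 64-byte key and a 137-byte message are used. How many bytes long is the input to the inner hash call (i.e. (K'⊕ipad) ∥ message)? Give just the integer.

Key is 64 ≤ 64 bytes, zero-padded: |K'| = 64.
Inner input = (K'⊕ipad) ∥ m → 64 + 137 = 201 bytes.

201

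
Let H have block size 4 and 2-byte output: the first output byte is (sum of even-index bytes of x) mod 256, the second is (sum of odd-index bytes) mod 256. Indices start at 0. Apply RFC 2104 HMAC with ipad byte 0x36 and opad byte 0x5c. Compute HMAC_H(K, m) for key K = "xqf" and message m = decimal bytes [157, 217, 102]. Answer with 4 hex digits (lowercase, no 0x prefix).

Key "xqf" = 78 71 66 is 3 bytes ≤ B = 4; zero-pad to 4 bytes: K' = 78 71 66 00.
K' ⊕ ipad = 4e 47 50 36.  K' ⊕ opad = 24 2d 3a 5c.
Inner input = (K'⊕ipad) ∥ m = 4e 47 50 36 ∥ 9d d9 66.
Inner hash: even-index sum = 417 mod 256 = 161; odd-index sum = 342 mod 256 = 86 → a1 56.
Outer input = (K'⊕opad) ∥ inner = 24 2d 3a 5c ∥ a1 56.
Outer hash (tag): even-index sum = 255 mod 256 = 255; odd-index sum = 223 mod 256 = 223 → ff df.

ffdf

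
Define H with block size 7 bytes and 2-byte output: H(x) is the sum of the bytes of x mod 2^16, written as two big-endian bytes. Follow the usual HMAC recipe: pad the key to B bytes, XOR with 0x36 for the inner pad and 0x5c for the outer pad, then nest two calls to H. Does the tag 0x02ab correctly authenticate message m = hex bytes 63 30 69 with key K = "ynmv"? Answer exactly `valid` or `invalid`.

Key "ynmv" = 79 6e 6d 76 is 4 bytes ≤ B = 7; zero-pad to 7 bytes: K' = 79 6e 6d 76 00 00 00.
K' ⊕ ipad = 4f 58 5b 40 36 36 36; K' ⊕ opad = 25 32 31 2a 5c 5c 5c.
Inner hash: sum = 79+88+91+64+54+54+54+99+48+105 = 736 → 02 e0.
Outer hash (recomputed tag): sum = 37+50+49+42+92+92+92+2+224 = 680 → 02 a8.
Recomputed tag = 02a8; claimed = 02ab → mismatch.

invalid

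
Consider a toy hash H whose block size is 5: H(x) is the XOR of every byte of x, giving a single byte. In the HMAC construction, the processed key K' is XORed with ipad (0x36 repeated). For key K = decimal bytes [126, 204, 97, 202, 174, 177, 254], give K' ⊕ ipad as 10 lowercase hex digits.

ce36363636

Key decimal bytes [126, 204, 97, 202, 174, 177, 254] = 7e cc 61 ca ae b1 fe is 7 bytes > B = 5, so hash it first: H(key) = f8, then zero-pad to 5 bytes: K' = f8 00 00 00 00.
XOR each byte with 0x36: f8⊕36=ce, 00⊕36=36, 00⊕36=36, 00⊕36=36, 00⊕36=36.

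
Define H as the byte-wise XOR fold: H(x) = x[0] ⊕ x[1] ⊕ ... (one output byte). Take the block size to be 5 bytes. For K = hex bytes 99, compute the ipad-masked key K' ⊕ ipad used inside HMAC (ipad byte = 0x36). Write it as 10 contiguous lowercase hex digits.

af36363636

Key hex bytes 99 is 1 byte ≤ B = 5; zero-pad to 5 bytes: K' = 99 00 00 00 00.
XOR each byte with 0x36: 99⊕36=af, 00⊕36=36, 00⊕36=36, 00⊕36=36, 00⊕36=36.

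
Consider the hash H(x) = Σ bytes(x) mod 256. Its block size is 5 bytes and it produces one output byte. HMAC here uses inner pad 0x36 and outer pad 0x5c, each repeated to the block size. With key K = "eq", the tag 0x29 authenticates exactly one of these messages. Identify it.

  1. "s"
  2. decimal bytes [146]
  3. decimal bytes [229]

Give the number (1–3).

Key "eq" = 65 71 is 2 bytes ≤ B = 5; zero-pad to 5 bytes: K' = 65 71 00 00 00.
K' ⊕ ipad = 53 47 36 36 36; K' ⊕ opad = 39 2d 5c 5c 5c.
m1: inner = H(53 47 36 36 36 73) = af; tag = H(39 2d 5c 5c 5c af) = 29 ← matches
m2: inner = H(53 47 36 36 36 92) = ce; tag = H(39 2d 5c 5c 5c ce) = 48
m3: inner = H(53 47 36 36 36 e5) = 21; tag = H(39 2d 5c 5c 5c 21) = 9b

1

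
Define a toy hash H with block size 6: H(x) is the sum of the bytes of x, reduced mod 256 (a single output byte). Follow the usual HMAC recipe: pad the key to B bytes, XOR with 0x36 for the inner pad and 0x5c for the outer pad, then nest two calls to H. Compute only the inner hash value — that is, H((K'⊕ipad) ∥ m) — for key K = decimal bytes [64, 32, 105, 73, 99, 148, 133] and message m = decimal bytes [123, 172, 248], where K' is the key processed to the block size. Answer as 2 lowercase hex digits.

Key decimal bytes [64, 32, 105, 73, 99, 148, 133] = 40 20 69 49 63 94 85 is 7 bytes > B = 6, so hash it first: H(key) = 8e, then zero-pad to 6 bytes: K' = 8e 00 00 00 00 00.
K' ⊕ ipad = b8 36 36 36 36 36.
Inner input = b8 36 36 36 36 36 ∥ 7b ac f8.
Inner hash: sum = 184+54+54+54+54+54+123+172+248 = 997; mod 256 = 229 → e5.

e5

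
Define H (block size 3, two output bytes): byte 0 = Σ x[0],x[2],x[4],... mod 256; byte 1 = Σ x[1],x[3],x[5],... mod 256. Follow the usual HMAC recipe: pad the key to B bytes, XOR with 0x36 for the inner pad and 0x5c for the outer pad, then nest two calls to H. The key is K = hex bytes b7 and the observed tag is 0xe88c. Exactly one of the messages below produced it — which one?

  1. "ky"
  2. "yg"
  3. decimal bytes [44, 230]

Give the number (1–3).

1

Key hex bytes b7 is 1 byte ≤ B = 3; zero-pad to 3 bytes: K' = b7 00 00.
K' ⊕ ipad = 81 36 36; K' ⊕ opad = eb 5c 5c.
m1: inner = H(81 36 36 6b 79) = 30 a1; tag = H(eb 5c 5c 30 a1) = e88c ← matches
m2: inner = H(81 36 36 79 67) = 1e af; tag = H(eb 5c 5c 1e af) = f67a
m3: inner = H(81 36 36 2c e6) = 9d 62; tag = H(eb 5c 5c 9d 62) = a9f9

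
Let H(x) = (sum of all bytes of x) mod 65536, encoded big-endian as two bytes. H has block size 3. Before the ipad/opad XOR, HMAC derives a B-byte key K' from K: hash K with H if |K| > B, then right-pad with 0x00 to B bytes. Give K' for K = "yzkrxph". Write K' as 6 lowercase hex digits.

|K| = 7 > B = 3, so first hash the key.
H(K): sum = 121+122+107+114+120+112+104 = 800 → 03 20.
Zero-pad H(K) = 03 20 to 3 bytes: K' = 03 20 00.

032000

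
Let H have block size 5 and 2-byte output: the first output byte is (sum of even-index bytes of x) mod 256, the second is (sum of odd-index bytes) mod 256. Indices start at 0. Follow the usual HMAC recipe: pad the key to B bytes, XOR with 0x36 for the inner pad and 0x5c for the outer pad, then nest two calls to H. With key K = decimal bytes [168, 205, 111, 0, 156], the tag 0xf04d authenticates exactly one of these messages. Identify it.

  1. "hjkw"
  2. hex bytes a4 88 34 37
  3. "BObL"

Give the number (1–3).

2

Key decimal bytes [168, 205, 111, 0, 156] = a8 cd 6f 00 9c is exactly B = 5 bytes: K' = a8 cd 6f 00 9c.
K' ⊕ ipad = 9e fb 59 36 aa; K' ⊕ opad = f4 91 33 5c c0.
m1: inner = H(9e fb 59 36 aa 68 6a 6b 77) = 82 04; tag = H(f4 91 33 5c c0 82 04) = eb6f
m2: inner = H(9e fb 59 36 aa a4 88 34 37) = 60 09; tag = H(f4 91 33 5c c0 60 09) = f04d ← matches
m3: inner = H(9e fb 59 36 aa 42 4f 62 4c) = 3c d5; tag = H(f4 91 33 5c c0 3c d5) = bc29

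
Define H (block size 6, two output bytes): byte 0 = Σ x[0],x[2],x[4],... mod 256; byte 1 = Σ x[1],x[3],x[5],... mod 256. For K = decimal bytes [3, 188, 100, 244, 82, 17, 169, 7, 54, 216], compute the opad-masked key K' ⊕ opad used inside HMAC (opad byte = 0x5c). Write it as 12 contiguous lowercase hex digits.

Key decimal bytes [3, 188, 100, 244, 82, 17, 169, 7, 54, 216] = 03 bc 64 f4 52 11 a9 07 36 d8 is 10 bytes > B = 6, so hash it first: H(key) = 98 a0, then zero-pad to 6 bytes: K' = 98 a0 00 00 00 00.
XOR each byte with 0x5c: 98⊕5c=c4, a0⊕5c=fc, 00⊕5c=5c, 00⊕5c=5c, 00⊕5c=5c, 00⊕5c=5c.

c4fc5c5c5c5c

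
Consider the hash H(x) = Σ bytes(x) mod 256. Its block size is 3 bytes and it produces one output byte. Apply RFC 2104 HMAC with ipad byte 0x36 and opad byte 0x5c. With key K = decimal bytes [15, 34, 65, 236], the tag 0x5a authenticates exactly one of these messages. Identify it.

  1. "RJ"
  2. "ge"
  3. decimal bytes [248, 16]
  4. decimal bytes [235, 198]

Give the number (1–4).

Key decimal bytes [15, 34, 65, 236] = 0f 22 41 ec is 4 bytes > B = 3, so hash it first: H(key) = 5e, then zero-pad to 3 bytes: K' = 5e 00 00.
K' ⊕ ipad = 68 36 36; K' ⊕ opad = 02 5c 5c.
m1: inner = H(68 36 36 52 4a) = 70; tag = H(02 5c 5c 70) = 2a
m2: inner = H(68 36 36 67 65) = a0; tag = H(02 5c 5c a0) = 5a ← matches
m3: inner = H(68 36 36 f8 10) = dc; tag = H(02 5c 5c dc) = 96
m4: inner = H(68 36 36 eb c6) = 85; tag = H(02 5c 5c 85) = 3f

2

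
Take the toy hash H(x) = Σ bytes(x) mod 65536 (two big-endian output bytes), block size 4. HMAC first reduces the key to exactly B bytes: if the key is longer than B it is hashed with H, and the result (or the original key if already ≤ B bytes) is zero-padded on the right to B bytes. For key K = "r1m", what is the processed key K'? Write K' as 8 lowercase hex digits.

Key "r1m" = 72 31 6d is 3 bytes ≤ B = 4; zero-pad to 4 bytes: K' = 72 31 6d 00.

72316d00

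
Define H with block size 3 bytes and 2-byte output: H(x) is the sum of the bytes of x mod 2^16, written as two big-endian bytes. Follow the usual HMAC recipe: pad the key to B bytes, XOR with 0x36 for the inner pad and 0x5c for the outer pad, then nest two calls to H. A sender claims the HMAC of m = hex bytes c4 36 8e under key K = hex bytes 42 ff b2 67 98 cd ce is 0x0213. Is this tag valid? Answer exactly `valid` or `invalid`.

Key hex bytes 42 ff b2 67 98 cd ce is 7 bytes > B = 3, so hash it first: H(key) = 04 8d, then zero-pad to 3 bytes: K' = 04 8d 00.
K' ⊕ ipad = 32 bb 36; K' ⊕ opad = 58 d1 5c.
Inner hash: sum = 50+187+54+196+54+142 = 683 → 02 ab.
Outer hash (recomputed tag): sum = 88+209+92+2+171 = 562 → 02 32.
Recomputed tag = 0232; claimed = 0213 → mismatch.

invalid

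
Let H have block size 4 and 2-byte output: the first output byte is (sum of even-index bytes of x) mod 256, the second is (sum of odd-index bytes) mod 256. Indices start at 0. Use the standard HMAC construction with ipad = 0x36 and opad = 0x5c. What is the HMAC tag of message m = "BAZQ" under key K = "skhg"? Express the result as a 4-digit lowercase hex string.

Key "skhg" = 73 6b 68 67 is exactly B = 4 bytes: K' = 73 6b 68 67.
K' ⊕ ipad = 45 5d 5e 51.  K' ⊕ opad = 2f 37 34 3b.
Inner input = (K'⊕ipad) ∥ m = 45 5d 5e 51 ∥ 42 41 5a 51.
Inner hash: even-index sum = 319 mod 256 = 63; odd-index sum = 320 mod 256 = 64 → 3f 40.
Outer input = (K'⊕opad) ∥ inner = 2f 37 34 3b ∥ 3f 40.
Outer hash (tag): even-index sum = 162 mod 256 = 162; odd-index sum = 178 mod 256 = 178 → a2 b2.

a2b2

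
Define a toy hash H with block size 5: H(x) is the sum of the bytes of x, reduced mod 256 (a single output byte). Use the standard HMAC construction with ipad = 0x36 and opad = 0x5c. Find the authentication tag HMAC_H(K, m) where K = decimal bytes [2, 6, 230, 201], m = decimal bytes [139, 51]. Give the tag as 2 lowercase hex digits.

Key decimal bytes [2, 6, 230, 201] = 02 06 e6 c9 is 4 bytes ≤ B = 5; zero-pad to 5 bytes: K' = 02 06 e6 c9 00.
K' ⊕ ipad = 34 30 d0 ff 36.  K' ⊕ opad = 5e 5a ba 95 5c.
Inner input = (K'⊕ipad) ∥ m = 34 30 d0 ff 36 ∥ 8b 33.
Inner hash: sum = 52+48+208+255+54+139+51 = 807; mod 256 = 39 → 27.
Outer input = (K'⊕opad) ∥ inner = 5e 5a ba 95 5c ∥ 27.
Outer hash (tag): sum = 94+90+186+149+92+39 = 650; mod 256 = 138 → 8a.

8a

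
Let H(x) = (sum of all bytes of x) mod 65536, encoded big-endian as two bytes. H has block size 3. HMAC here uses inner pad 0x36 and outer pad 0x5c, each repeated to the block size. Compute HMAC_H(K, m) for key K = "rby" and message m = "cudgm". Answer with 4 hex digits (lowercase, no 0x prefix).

018a

Key "rby" = 72 62 79 is exactly B = 3 bytes: K' = 72 62 79.
K' ⊕ ipad = 44 54 4f.  K' ⊕ opad = 2e 3e 25.
Inner input = (K'⊕ipad) ∥ m = 44 54 4f ∥ 63 75 64 67 6d.
Inner hash: sum = 68+84+79+99+117+100+103+109 = 759 → 02 f7.
Outer input = (K'⊕opad) ∥ inner = 2e 3e 25 ∥ 02 f7.
Outer hash (tag): sum = 46+62+37+2+247 = 394 → 01 8a.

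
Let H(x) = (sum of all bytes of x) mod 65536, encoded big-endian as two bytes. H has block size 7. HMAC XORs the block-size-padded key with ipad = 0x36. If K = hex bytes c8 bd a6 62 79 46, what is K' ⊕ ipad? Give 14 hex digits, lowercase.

fe8b90544f7036

Key hex bytes c8 bd a6 62 79 46 is 6 bytes ≤ B = 7; zero-pad to 7 bytes: K' = c8 bd a6 62 79 46 00.
XOR each byte with 0x36: c8⊕36=fe, bd⊕36=8b, a6⊕36=90, 62⊕36=54, 79⊕36=4f, 46⊕36=70, 00⊕36=36.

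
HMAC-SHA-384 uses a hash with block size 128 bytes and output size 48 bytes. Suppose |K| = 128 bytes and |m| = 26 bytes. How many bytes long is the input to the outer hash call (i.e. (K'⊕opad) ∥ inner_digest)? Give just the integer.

176

Key is 128 ≤ 128 bytes, zero-padded: |K'| = 128.
Outer input = (K'⊕opad) ∥ H(inner) → 128 + 48 = 176 bytes.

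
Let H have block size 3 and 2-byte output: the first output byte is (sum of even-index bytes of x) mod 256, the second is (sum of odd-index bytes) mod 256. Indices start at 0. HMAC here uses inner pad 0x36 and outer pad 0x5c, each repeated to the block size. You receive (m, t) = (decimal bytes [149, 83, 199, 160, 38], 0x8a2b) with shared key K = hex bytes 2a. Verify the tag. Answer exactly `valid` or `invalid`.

Key hex bytes 2a is 1 byte ≤ B = 3; zero-pad to 3 bytes: K' = 2a 00 00.
K' ⊕ ipad = 1c 36 36; K' ⊕ opad = 76 5c 5c.
Inner hash: even-index sum = 325 mod 256 = 69; odd-index sum = 440 mod 256 = 184 → 45 b8.
Outer hash (recomputed tag): even-index sum = 394 mod 256 = 138; odd-index sum = 161 mod 256 = 161 → 8a a1.
Recomputed tag = 8aa1; claimed = 8a2b → mismatch.

invalid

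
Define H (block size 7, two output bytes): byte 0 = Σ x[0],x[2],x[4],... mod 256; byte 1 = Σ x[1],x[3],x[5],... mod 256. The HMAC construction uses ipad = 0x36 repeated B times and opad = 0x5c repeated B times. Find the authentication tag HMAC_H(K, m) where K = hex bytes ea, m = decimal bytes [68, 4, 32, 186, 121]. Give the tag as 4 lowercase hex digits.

Key hex bytes ea is 1 byte ≤ B = 7; zero-pad to 7 bytes: K' = ea 00 00 00 00 00 00.
K' ⊕ ipad = dc 36 36 36 36 36 36.  K' ⊕ opad = b6 5c 5c 5c 5c 5c 5c.
Inner input = (K'⊕ipad) ∥ m = dc 36 36 36 36 36 36 ∥ 44 04 20 ba 79.
Inner hash: even-index sum = 572 mod 256 = 60; odd-index sum = 383 mod 256 = 127 → 3c 7f.
Outer input = (K'⊕opad) ∥ inner = b6 5c 5c 5c 5c 5c 5c ∥ 3c 7f.
Outer hash (tag): even-index sum = 585 mod 256 = 73; odd-index sum = 336 mod 256 = 80 → 49 50.

4950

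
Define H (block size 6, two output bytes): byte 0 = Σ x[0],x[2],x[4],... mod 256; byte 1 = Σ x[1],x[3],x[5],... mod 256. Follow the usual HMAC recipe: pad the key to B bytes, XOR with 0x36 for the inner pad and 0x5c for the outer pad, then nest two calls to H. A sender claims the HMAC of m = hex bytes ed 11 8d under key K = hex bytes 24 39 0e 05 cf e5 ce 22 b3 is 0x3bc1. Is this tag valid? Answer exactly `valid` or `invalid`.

Key hex bytes 24 39 0e 05 cf e5 ce 22 b3 is 9 bytes > B = 6, so hash it first: H(key) = 82 45, then zero-pad to 6 bytes: K' = 82 45 00 00 00 00.
K' ⊕ ipad = b4 73 36 36 36 36; K' ⊕ opad = de 19 5c 5c 5c 5c.
Inner hash: even-index sum = 666 mod 256 = 154; odd-index sum = 240 mod 256 = 240 → 9a f0.
Outer hash (recomputed tag): even-index sum = 560 mod 256 = 48; odd-index sum = 449 mod 256 = 193 → 30 c1.
Recomputed tag = 30c1; claimed = 3bc1 → mismatch.

invalid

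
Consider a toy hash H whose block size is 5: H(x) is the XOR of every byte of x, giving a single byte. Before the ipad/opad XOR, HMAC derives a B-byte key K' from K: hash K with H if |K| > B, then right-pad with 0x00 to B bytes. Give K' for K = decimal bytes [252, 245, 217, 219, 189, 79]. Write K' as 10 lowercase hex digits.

f900000000

|K| = 6 > B = 5, so first hash the key.
H(K): XOR fc⊕f5⊕d9⊕db⊕bd⊕4f = f9.
Zero-pad H(K) = f9 to 5 bytes: K' = f9 00 00 00 00.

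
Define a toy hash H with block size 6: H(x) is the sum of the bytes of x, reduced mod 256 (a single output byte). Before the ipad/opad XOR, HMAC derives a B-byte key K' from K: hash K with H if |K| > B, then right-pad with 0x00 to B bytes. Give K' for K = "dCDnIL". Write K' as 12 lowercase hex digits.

Key "dCDnIL" = 64 43 44 6e 49 4c is exactly B = 6 bytes: K' = 64 43 44 6e 49 4c.

6443446e494c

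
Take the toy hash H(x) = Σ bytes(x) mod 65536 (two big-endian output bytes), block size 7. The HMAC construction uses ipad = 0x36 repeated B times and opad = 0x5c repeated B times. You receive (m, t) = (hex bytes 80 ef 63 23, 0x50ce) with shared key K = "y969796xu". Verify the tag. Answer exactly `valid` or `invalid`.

Key "y969796xu" = 79 39 36 39 37 39 36 78 75 is 9 bytes > B = 7, so hash it first: H(key) = 02 b4, then zero-pad to 7 bytes: K' = 02 b4 00 00 00 00 00.
K' ⊕ ipad = 34 82 36 36 36 36 36; K' ⊕ opad = 5e e8 5c 5c 5c 5c 5c.
Inner hash: sum = 52+130+54+54+54+54+54+128+239+99+35 = 953 → 03 b9.
Outer hash (recomputed tag): sum = 94+232+92+92+92+92+92+3+185 = 974 → 03 ce.
Recomputed tag = 03ce; claimed = 50ce → mismatch.

invalid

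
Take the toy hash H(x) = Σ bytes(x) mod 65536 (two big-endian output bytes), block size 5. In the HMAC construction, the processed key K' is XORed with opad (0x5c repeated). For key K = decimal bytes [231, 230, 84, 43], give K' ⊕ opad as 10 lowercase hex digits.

Key decimal bytes [231, 230, 84, 43] = e7 e6 54 2b is 4 bytes ≤ B = 5; zero-pad to 5 bytes: K' = e7 e6 54 2b 00.
XOR each byte with 0x5c: e7⊕5c=bb, e6⊕5c=ba, 54⊕5c=08, 2b⊕5c=77, 00⊕5c=5c.

bbba08775c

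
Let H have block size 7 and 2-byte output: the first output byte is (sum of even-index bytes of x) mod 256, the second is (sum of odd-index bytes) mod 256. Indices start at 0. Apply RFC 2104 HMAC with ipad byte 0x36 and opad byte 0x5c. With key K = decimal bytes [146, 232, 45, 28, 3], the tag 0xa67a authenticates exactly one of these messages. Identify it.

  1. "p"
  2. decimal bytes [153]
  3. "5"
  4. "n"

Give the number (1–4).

4

Key decimal bytes [146, 232, 45, 28, 3] = 92 e8 2d 1c 03 is 5 bytes ≤ B = 7; zero-pad to 7 bytes: K' = 92 e8 2d 1c 03 00 00.
K' ⊕ ipad = a4 de 1b 2a 35 36 36; K' ⊕ opad = ce b4 71 40 5f 5c 5c.
m1: inner = H(a4 de 1b 2a 35 36 36 70) = 2a ae; tag = H(ce b4 71 40 5f 5c 5c 2a ae) = a87a
m2: inner = H(a4 de 1b 2a 35 36 36 99) = 2a d7; tag = H(ce b4 71 40 5f 5c 5c 2a d7) = d17a
m3: inner = H(a4 de 1b 2a 35 36 36 35) = 2a 73; tag = H(ce b4 71 40 5f 5c 5c 2a 73) = 6d7a
m4: inner = H(a4 de 1b 2a 35 36 36 6e) = 2a ac; tag = H(ce b4 71 40 5f 5c 5c 2a ac) = a67a ← matches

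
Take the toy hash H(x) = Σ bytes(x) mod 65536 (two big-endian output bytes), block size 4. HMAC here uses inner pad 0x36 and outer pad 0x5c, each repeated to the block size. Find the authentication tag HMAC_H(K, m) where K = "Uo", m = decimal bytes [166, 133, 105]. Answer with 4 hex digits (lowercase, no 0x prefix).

Key "Uo" = 55 6f is 2 bytes ≤ B = 4; zero-pad to 4 bytes: K' = 55 6f 00 00.
K' ⊕ ipad = 63 59 36 36.  K' ⊕ opad = 09 33 5c 5c.
Inner input = (K'⊕ipad) ∥ m = 63 59 36 36 ∥ a6 85 69.
Inner hash: sum = 99+89+54+54+166+133+105 = 700 → 02 bc.
Outer input = (K'⊕opad) ∥ inner = 09 33 5c 5c ∥ 02 bc.
Outer hash (tag): sum = 9+51+92+92+2+188 = 434 → 01 b2.

01b2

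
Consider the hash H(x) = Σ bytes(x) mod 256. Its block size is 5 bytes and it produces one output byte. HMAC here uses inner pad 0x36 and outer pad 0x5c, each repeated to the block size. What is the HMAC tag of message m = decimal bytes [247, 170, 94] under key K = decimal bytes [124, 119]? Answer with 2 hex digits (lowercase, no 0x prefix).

Key decimal bytes [124, 119] = 7c 77 is 2 bytes ≤ B = 5; zero-pad to 5 bytes: K' = 7c 77 00 00 00.
K' ⊕ ipad = 4a 41 36 36 36.  K' ⊕ opad = 20 2b 5c 5c 5c.
Inner input = (K'⊕ipad) ∥ m = 4a 41 36 36 36 ∥ f7 aa 5e.
Inner hash: sum = 74+65+54+54+54+247+170+94 = 812; mod 256 = 44 → 2c.
Outer input = (K'⊕opad) ∥ inner = 20 2b 5c 5c 5c ∥ 2c.
Outer hash (tag): sum = 32+43+92+92+92+44 = 395; mod 256 = 139 → 8b.

8b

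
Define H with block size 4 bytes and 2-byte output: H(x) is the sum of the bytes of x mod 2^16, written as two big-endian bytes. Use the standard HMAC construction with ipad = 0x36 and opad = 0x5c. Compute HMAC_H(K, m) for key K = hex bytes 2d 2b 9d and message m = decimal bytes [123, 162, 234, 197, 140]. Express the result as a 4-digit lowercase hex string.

Key hex bytes 2d 2b 9d is 3 bytes ≤ B = 4; zero-pad to 4 bytes: K' = 2d 2b 9d 00.
K' ⊕ ipad = 1b 1d ab 36.  K' ⊕ opad = 71 77 c1 5c.
Inner input = (K'⊕ipad) ∥ m = 1b 1d ab 36 ∥ 7b a2 ea c5 8c.
Inner hash: sum = 27+29+171+54+123+162+234+197+140 = 1137 → 04 71.
Outer input = (K'⊕opad) ∥ inner = 71 77 c1 5c ∥ 04 71.
Outer hash (tag): sum = 113+119+193+92+4+113 = 634 → 02 7a.

027a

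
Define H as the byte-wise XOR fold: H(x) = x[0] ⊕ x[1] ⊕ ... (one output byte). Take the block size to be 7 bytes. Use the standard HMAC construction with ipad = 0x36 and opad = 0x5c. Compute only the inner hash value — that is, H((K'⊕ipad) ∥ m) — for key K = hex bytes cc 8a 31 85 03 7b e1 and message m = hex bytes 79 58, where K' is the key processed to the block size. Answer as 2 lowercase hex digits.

Key hex bytes cc 8a 31 85 03 7b e1 is exactly B = 7 bytes: K' = cc 8a 31 85 03 7b e1.
K' ⊕ ipad = fa bc 07 b3 35 4d d7.
Inner input = fa bc 07 b3 35 4d d7 ∥ 79 58.
Inner hash: XOR fa⊕bc⊕07⊕b3⊕35⊕4d⊕d7⊕79⊕58 = 7c.

7c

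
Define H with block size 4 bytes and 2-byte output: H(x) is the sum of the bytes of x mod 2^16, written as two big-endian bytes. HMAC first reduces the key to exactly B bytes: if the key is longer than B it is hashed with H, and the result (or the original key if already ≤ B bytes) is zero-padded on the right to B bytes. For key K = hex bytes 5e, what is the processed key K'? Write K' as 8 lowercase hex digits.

5e000000

Key hex bytes 5e is 1 byte ≤ B = 4; zero-pad to 4 bytes: K' = 5e 00 00 00.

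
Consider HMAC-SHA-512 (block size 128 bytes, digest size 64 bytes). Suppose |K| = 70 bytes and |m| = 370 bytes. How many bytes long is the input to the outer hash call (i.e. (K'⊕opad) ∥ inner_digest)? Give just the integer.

192

Key is 70 ≤ 128 bytes, zero-padded: |K'| = 128.
Outer input = (K'⊕opad) ∥ H(inner) → 128 + 64 = 192 bytes.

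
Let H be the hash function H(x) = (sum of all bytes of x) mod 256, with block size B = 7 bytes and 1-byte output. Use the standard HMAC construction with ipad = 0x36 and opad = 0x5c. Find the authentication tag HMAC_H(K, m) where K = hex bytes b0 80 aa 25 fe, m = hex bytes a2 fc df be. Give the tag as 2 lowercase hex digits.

eb

Key hex bytes b0 80 aa 25 fe is 5 bytes ≤ B = 7; zero-pad to 7 bytes: K' = b0 80 aa 25 fe 00 00.
K' ⊕ ipad = 86 b6 9c 13 c8 36 36.  K' ⊕ opad = ec dc f6 79 a2 5c 5c.
Inner input = (K'⊕ipad) ∥ m = 86 b6 9c 13 c8 36 36 ∥ a2 fc df be.
Inner hash: sum = 134+182+156+19+200+54+54+162+252+223+190 = 1626; mod 256 = 90 → 5a.
Outer input = (K'⊕opad) ∥ inner = ec dc f6 79 a2 5c 5c ∥ 5a.
Outer hash (tag): sum = 236+220+246+121+162+92+92+90 = 1259; mod 256 = 235 → eb.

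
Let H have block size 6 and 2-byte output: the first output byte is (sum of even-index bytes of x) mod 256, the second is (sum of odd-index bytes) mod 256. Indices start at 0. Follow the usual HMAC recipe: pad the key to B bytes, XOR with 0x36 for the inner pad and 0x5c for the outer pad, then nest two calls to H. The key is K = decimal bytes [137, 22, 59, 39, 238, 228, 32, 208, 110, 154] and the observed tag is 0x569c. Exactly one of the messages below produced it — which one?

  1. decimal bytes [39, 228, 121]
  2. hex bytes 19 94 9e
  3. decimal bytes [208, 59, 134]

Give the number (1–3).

1

Key decimal bytes [137, 22, 59, 39, 238, 228, 32, 208, 110, 154] = 89 16 3b 27 ee e4 20 d0 6e 9a is 10 bytes > B = 6, so hash it first: H(key) = 40 8b, then zero-pad to 6 bytes: K' = 40 8b 00 00 00 00.
K' ⊕ ipad = 76 bd 36 36 36 36; K' ⊕ opad = 1c d7 5c 5c 5c 5c.
m1: inner = H(76 bd 36 36 36 36 27 e4 79) = 82 0d; tag = H(1c d7 5c 5c 5c 5c 82 0d) = 569c ← matches
m2: inner = H(76 bd 36 36 36 36 19 94 9e) = 99 bd; tag = H(1c d7 5c 5c 5c 5c 99 bd) = 6d4c
m3: inner = H(76 bd 36 36 36 36 d0 3b 86) = 38 64; tag = H(1c d7 5c 5c 5c 5c 38 64) = 0cf3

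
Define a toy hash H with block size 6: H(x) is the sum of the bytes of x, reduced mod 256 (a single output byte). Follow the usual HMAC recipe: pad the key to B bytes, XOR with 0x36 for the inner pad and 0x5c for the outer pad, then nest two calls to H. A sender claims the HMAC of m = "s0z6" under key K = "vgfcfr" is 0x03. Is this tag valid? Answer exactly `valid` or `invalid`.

invalid

Key "vgfcfr" = 76 67 66 63 66 72 is exactly B = 6 bytes: K' = 76 67 66 63 66 72.
K' ⊕ ipad = 40 51 50 55 50 44; K' ⊕ opad = 2a 3b 3a 3f 3a 2e.
Inner hash: sum = 64+81+80+85+80+68+115+48+122+54 = 797; mod 256 = 29 → 1d.
Outer hash (recomputed tag): sum = 42+59+58+63+58+46+29 = 355; mod 256 = 99 → 63.
Recomputed tag = 63; claimed = 03 → mismatch.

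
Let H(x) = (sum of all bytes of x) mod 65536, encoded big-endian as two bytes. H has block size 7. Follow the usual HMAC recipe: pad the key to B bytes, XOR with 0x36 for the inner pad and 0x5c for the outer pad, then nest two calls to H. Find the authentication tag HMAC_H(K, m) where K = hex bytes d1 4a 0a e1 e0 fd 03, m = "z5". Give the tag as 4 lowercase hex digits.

0471

Key hex bytes d1 4a 0a e1 e0 fd 03 is exactly B = 7 bytes: K' = d1 4a 0a e1 e0 fd 03.
K' ⊕ ipad = e7 7c 3c d7 d6 cb 35.  K' ⊕ opad = 8d 16 56 bd bc a1 5f.
Inner input = (K'⊕ipad) ∥ m = e7 7c 3c d7 d6 cb 35 ∥ 7a 35.
Inner hash: sum = 231+124+60+215+214+203+53+122+53 = 1275 → 04 fb.
Outer input = (K'⊕opad) ∥ inner = 8d 16 56 bd bc a1 5f ∥ 04 fb.
Outer hash (tag): sum = 141+22+86+189+188+161+95+4+251 = 1137 → 04 71.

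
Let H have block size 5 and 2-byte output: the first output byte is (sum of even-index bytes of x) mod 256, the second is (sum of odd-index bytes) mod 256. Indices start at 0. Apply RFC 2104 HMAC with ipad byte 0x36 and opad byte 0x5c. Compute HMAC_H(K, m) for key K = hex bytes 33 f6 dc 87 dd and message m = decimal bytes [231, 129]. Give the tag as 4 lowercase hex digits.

Key hex bytes 33 f6 dc 87 dd is exactly B = 5 bytes: K' = 33 f6 dc 87 dd.
K' ⊕ ipad = 05 c0 ea b1 eb.  K' ⊕ opad = 6f aa 80 db 81.
Inner input = (K'⊕ipad) ∥ m = 05 c0 ea b1 eb ∥ e7 81.
Inner hash: even-index sum = 603 mod 256 = 91; odd-index sum = 600 mod 256 = 88 → 5b 58.
Outer input = (K'⊕opad) ∥ inner = 6f aa 80 db 81 ∥ 5b 58.
Outer hash (tag): even-index sum = 456 mod 256 = 200; odd-index sum = 480 mod 256 = 224 → c8 e0.

c8e0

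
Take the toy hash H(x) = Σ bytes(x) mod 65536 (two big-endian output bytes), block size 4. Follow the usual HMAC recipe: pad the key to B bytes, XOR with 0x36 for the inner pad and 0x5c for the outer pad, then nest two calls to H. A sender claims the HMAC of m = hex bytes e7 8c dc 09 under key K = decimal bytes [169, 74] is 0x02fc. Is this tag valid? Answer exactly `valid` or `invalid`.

invalid

Key decimal bytes [169, 74] = a9 4a is 2 bytes ≤ B = 4; zero-pad to 4 bytes: K' = a9 4a 00 00.
K' ⊕ ipad = 9f 7c 36 36; K' ⊕ opad = f5 16 5c 5c.
Inner hash: sum = 159+124+54+54+231+140+220+9 = 991 → 03 df.
Outer hash (recomputed tag): sum = 245+22+92+92+3+223 = 677 → 02 a5.
Recomputed tag = 02a5; claimed = 02fc → mismatch.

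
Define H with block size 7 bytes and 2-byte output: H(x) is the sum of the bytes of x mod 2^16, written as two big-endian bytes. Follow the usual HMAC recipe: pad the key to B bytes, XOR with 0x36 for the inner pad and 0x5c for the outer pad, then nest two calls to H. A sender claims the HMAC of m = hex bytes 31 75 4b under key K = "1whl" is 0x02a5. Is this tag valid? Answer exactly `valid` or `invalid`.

valid

Key "1whl" = 31 77 68 6c is 4 bytes ≤ B = 7; zero-pad to 7 bytes: K' = 31 77 68 6c 00 00 00.
K' ⊕ ipad = 07 41 5e 5a 36 36 36; K' ⊕ opad = 6d 2b 34 30 5c 5c 5c.
Inner hash: sum = 7+65+94+90+54+54+54+49+117+75 = 659 → 02 93.
Outer hash (recomputed tag): sum = 109+43+52+48+92+92+92+2+147 = 677 → 02 a5.
Recomputed tag = 02a5; claimed = 02a5 → match.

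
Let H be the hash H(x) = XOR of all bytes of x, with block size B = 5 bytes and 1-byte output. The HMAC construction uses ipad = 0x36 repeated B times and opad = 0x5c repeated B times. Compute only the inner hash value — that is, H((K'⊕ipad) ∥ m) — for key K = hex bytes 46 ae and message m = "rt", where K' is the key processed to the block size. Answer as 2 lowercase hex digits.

Key hex bytes 46 ae is 2 bytes ≤ B = 5; zero-pad to 5 bytes: K' = 46 ae 00 00 00.
K' ⊕ ipad = 70 98 36 36 36.
Inner input = 70 98 36 36 36 ∥ 72 74.
Inner hash: XOR 70⊕98⊕36⊕36⊕36⊕72⊕74 = d8.

d8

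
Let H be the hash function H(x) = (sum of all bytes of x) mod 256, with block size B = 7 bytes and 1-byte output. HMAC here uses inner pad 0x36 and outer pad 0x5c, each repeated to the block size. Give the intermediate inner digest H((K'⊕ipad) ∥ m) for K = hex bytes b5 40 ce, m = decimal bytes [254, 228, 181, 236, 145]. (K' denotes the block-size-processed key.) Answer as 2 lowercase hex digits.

Key hex bytes b5 40 ce is 3 bytes ≤ B = 7; zero-pad to 7 bytes: K' = b5 40 ce 00 00 00 00.
K' ⊕ ipad = 83 76 f8 36 36 36 36.
Inner input = 83 76 f8 36 36 36 36 ∥ fe e4 b5 ec 91.
Inner hash: sum = 131+118+248+54+54+54+54+254+228+181+236+145 = 1757; mod 256 = 221 → dd.

dd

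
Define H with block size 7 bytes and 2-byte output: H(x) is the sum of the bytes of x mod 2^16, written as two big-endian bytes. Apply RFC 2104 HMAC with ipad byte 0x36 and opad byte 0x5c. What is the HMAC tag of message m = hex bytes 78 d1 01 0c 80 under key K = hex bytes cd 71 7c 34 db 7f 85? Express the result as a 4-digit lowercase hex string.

Key hex bytes cd 71 7c 34 db 7f 85 is exactly B = 7 bytes: K' = cd 71 7c 34 db 7f 85.
K' ⊕ ipad = fb 47 4a 02 ed 49 b3.  K' ⊕ opad = 91 2d 20 68 87 23 d9.
Inner input = (K'⊕ipad) ∥ m = fb 47 4a 02 ed 49 b3 ∥ 78 d1 01 0c 80.
Inner hash: sum = 251+71+74+2+237+73+179+120+209+1+12+128 = 1357 → 05 4d.
Outer input = (K'⊕opad) ∥ inner = 91 2d 20 68 87 23 d9 ∥ 05 4d.
Outer hash (tag): sum = 145+45+32+104+135+35+217+5+77 = 795 → 03 1b.

031b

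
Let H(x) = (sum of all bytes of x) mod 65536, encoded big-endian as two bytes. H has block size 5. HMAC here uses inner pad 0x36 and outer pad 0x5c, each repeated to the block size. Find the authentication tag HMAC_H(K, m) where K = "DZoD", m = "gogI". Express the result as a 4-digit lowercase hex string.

Key "DZoD" = 44 5a 6f 44 is 4 bytes ≤ B = 5; zero-pad to 5 bytes: K' = 44 5a 6f 44 00.
K' ⊕ ipad = 72 6c 59 72 36.  K' ⊕ opad = 18 06 33 18 5c.
Inner input = (K'⊕ipad) ∥ m = 72 6c 59 72 36 ∥ 67 6f 67 49.
Inner hash: sum = 114+108+89+114+54+103+111+103+73 = 869 → 03 65.
Outer input = (K'⊕opad) ∥ inner = 18 06 33 18 5c ∥ 03 65.
Outer hash (tag): sum = 24+6+51+24+92+3+101 = 301 → 01 2d.

012d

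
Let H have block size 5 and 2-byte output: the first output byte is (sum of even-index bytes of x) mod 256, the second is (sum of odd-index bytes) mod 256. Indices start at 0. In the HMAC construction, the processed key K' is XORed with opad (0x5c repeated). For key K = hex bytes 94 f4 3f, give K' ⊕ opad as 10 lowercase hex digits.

Key hex bytes 94 f4 3f is 3 bytes ≤ B = 5; zero-pad to 5 bytes: K' = 94 f4 3f 00 00.
XOR each byte with 0x5c: 94⊕5c=c8, f4⊕5c=a8, 3f⊕5c=63, 00⊕5c=5c, 00⊕5c=5c.

c8a8635c5c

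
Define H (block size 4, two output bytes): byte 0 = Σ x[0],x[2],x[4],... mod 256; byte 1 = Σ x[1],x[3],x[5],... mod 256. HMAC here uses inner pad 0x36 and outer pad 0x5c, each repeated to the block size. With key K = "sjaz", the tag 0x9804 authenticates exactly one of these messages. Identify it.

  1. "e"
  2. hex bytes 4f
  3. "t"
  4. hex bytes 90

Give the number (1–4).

Key "sjaz" = 73 6a 61 7a is exactly B = 4 bytes: K' = 73 6a 61 7a.
K' ⊕ ipad = 45 5c 57 4c; K' ⊕ opad = 2f 36 3d 26.
m1: inner = H(45 5c 57 4c 65) = 01 a8; tag = H(2f 36 3d 26 01 a8) = 6d04
m2: inner = H(45 5c 57 4c 4f) = eb a8; tag = H(2f 36 3d 26 eb a8) = 5704
m3: inner = H(45 5c 57 4c 74) = 10 a8; tag = H(2f 36 3d 26 10 a8) = 7c04
m4: inner = H(45 5c 57 4c 90) = 2c a8; tag = H(2f 36 3d 26 2c a8) = 9804 ← matches

4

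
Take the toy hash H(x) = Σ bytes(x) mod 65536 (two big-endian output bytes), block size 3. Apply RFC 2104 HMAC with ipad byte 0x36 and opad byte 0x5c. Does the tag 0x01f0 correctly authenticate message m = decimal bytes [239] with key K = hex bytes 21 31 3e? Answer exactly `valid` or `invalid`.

Key hex bytes 21 31 3e is exactly B = 3 bytes: K' = 21 31 3e.
K' ⊕ ipad = 17 07 08; K' ⊕ opad = 7d 6d 62.
Inner hash: sum = 23+7+8+239 = 277 → 01 15.
Outer hash (recomputed tag): sum = 125+109+98+1+21 = 354 → 01 62.
Recomputed tag = 0162; claimed = 01f0 → mismatch.

invalid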